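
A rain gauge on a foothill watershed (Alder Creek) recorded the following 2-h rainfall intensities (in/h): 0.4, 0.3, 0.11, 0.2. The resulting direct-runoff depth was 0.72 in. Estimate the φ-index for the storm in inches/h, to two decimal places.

Only the 3 blocks with intensity above φ contribute runoff: 0.4, 0.3, 0.2 in/h.
Σ(I−φ)·Δt = d  ⇒  (0.4+0.3+0.2 − 3φ)·2 = 0.72
φ = (0.9000 − 0.72/2) / 3 = 0.18 in/h.

φ ≈ 0.18 in/h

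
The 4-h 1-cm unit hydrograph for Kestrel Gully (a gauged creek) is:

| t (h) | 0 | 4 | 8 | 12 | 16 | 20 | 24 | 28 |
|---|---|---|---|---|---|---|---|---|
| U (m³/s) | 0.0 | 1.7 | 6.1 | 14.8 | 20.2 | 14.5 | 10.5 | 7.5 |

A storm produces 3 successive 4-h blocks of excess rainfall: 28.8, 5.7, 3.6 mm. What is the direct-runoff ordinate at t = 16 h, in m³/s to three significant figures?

Q ≈ 68.8 m³/s

By discrete convolution, Q_j = Σ (P_i / 10 mm) · U_{j−i}.
At t = 16 h (j=4): Q = (28.8/10)·20.2 + (5.7/10)·14.8 + (3.6/10)·6.1 = 68.8 m³/s.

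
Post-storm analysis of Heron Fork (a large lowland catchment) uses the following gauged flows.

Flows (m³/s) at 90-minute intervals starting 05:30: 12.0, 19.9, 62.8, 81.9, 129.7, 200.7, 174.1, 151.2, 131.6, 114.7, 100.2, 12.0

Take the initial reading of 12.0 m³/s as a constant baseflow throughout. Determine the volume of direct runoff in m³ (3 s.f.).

V ≈ 5.65 × 10^6 m³

Direct-runoff ordinates (Q − Q_b): 0.0, 7.9, 50.8, 69.9, 117.7, 188.7, 162.1, 139.2, 119.6, 102.7, 88.2, 0.0 m³/s.
ΣQ_DR = 1047 m³/s.
With Δt = 1.5 h = 5400 s, V = ΣQ_DR · Δt = 1047 × 5400 = 5.65 × 10^6 m³.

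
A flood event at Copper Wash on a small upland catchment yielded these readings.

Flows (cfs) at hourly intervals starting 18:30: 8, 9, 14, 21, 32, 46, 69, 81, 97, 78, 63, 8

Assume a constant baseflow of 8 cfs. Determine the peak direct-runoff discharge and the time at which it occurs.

Subtracting baseflow gives direct-runoff ordinates: 0.0, 1.0, 6.0, 13.0, 24.0, 38.0, 61.0, 73.0, 89.0, 70.0, 55.0, 0.0 cfs.
The maximum is 89.0 cfs, occurring at the reading for t = 02:30.

Q_p = 89.0 cfs at t = 02:30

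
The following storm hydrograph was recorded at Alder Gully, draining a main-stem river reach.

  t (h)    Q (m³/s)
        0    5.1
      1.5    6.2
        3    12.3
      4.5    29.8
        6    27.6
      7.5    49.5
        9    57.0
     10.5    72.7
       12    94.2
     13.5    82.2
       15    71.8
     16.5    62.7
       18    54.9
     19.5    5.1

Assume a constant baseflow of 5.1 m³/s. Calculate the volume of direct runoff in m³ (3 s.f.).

V ≈ 3.02 × 10^6 m³

Direct-runoff ordinates (Q − Q_b): 0.0, 1.1, 7.2, 24.7, 22.5, 44.4, 51.9, 67.6, 89.1, 77.1, 66.7, 57.6, 49.8, 0.0 m³/s.
ΣQ_DR = 559.7 m³/s.
With Δt = 1.5 h = 5400 s, V = ΣQ_DR · Δt = 559.7 × 5400 = 3.02 × 10^6 m³.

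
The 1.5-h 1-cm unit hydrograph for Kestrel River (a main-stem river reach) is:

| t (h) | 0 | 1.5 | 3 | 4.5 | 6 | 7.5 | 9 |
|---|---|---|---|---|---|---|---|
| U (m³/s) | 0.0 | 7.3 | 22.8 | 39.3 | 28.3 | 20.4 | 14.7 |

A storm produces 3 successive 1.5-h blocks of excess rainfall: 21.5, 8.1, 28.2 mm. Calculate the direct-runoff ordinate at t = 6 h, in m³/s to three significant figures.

By discrete convolution, Q_j = Σ (P_i / 10 mm) · U_{j−i}.
At t = 6 h (j=4): Q = (21.5/10)·28.3 + (8.1/10)·39.3 + (28.2/10)·22.8 = 157 m³/s.

Q ≈ 157 m³/s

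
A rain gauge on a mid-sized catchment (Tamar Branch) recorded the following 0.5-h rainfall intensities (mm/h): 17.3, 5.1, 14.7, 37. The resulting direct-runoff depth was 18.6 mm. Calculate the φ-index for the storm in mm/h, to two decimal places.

Only the 3 blocks with intensity above φ contribute runoff: 17.3, 14.7, 37 mm/h.
Σ(I−φ)·Δt = d  ⇒  (17.3+14.7+37 − 3φ)·0.5 = 18.6
φ = (69.00 − 18.6/0.5) / 3 = 10.60 mm/h.

φ ≈ 10.60 mm/h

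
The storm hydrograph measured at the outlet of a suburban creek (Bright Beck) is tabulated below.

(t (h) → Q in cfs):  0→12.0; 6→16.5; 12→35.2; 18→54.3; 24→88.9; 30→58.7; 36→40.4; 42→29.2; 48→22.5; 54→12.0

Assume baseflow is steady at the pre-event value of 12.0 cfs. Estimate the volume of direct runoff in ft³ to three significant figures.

V ≈ 5.39 × 10^6 ft³

Direct-runoff ordinates (Q − Q_b): 0.0, 4.5, 23.2, 42.3, 76.9, 46.7, 28.4, 17.2, 10.5, 0.0 cfs.
ΣQ_DR = 249.7 cfs.
With Δt = 6 h = 21600 s, V = ΣQ_DR · Δt = 249.7 × 21600 = 5.39 × 10^6 ft³.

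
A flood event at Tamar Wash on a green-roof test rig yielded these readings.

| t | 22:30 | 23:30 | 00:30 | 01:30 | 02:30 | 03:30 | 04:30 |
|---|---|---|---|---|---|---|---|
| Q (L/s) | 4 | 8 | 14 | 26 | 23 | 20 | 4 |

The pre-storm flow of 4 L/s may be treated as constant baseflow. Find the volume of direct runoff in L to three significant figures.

V ≈ 2.56 × 10^5 L

Direct-runoff ordinates (Q − Q_b): 0.0, 4.0, 10.0, 22.0, 19.0, 16.0, 0.0 L/s.
ΣQ_DR = 71.00 L/s.
With Δt = 1 h = 3600 s, V = ΣQ_DR · Δt = 71.00 × 3600 = 2.56 × 10^5 L.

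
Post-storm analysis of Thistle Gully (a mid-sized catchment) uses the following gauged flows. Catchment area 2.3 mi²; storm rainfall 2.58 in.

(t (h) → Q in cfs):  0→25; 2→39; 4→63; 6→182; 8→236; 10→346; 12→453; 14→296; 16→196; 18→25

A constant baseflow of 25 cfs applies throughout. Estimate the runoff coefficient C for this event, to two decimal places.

C ≈ 0.84

ΣQ_DR = 1611 cfs; V = ΣQ_DR·Δt = 1.160 × 10^7 ft³.
Runoff depth d = V / A = 2.171 in.
C = d / P = 2.171 / 2.58 = 0.84.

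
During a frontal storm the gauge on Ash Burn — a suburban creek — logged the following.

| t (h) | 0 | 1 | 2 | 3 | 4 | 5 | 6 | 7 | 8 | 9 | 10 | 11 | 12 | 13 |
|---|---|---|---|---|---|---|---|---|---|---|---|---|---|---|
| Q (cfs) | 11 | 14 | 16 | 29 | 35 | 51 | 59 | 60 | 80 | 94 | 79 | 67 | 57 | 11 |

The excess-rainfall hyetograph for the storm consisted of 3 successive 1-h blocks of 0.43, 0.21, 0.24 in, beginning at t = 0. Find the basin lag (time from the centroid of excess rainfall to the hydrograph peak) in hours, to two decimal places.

t_L ≈ 7.72 h

Centroid of excess rainfall: t_c = Σ P_i·t̄_i / ΣP_i = 1.2841 h (block centres at 0.5, 1.5, 2.5 h).
Hydrograph peak occurs at t = 9 h, so basin lag t_L = 9 − 1.2841 = 7.72 h.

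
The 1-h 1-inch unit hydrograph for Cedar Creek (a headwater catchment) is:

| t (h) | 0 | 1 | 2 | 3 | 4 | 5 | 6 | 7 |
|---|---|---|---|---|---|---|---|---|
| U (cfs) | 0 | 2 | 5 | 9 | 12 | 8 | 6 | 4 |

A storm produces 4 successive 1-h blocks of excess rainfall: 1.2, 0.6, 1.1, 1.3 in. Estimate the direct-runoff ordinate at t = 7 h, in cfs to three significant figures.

By discrete convolution, Q_j = Σ (P_i / 1 in) · U_{j−i}.
At t = 7 h (j=7): Q = (1.2/1)·4 + (0.6/1)·6 + (1.1/1)·8 + (1.3/1)·12 = 32.8 cfs.

Q ≈ 32.8 cfs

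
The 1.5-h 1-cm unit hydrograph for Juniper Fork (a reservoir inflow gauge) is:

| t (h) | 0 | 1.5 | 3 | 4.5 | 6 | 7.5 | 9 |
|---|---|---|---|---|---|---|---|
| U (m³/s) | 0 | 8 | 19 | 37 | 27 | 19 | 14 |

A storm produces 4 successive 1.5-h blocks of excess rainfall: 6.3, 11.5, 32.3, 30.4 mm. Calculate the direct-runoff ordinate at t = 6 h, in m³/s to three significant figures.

By discrete convolution, Q_j = Σ (P_i / 10 mm) · U_{j−i}.
At t = 6 h (j=4): Q = (6.3/10)·27 + (11.5/10)·37 + (32.3/10)·19 + (30.4/10)·8 = 145 m³/s.

Q ≈ 145 m³/s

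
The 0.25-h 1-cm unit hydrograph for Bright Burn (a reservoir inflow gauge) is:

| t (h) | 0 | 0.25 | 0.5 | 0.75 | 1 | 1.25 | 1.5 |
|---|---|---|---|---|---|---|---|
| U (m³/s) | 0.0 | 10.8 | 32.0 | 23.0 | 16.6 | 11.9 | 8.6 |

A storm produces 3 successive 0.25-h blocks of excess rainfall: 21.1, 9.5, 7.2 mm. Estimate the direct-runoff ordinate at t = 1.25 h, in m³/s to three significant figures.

Q ≈ 57.4 m³/s

By discrete convolution, Q_j = Σ (P_i / 10 mm) · U_{j−i}.
At t = 1.25 h (j=5): Q = (21.1/10)·11.9 + (9.5/10)·16.6 + (7.2/10)·23.0 = 57.4 m³/s.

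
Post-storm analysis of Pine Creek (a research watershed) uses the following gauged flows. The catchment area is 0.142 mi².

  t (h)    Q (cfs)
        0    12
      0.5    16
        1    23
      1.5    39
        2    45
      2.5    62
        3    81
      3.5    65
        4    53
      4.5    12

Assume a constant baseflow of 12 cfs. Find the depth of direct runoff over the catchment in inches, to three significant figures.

d ≈ 1.57 in

Direct runoff: 0.0, 4.0, 11.0, 27.0, 33.0, 50.0, 69.0, 53.0, 41.0, 0.0 cfs; ΣQ_DR = 288.0 cfs.
V = ΣQ_DR · Δt = 288.0 × 1800 s = 5.184 × 10^5 ft³.
Over A = 0.142 mi², depth = V / A = 1.57 in.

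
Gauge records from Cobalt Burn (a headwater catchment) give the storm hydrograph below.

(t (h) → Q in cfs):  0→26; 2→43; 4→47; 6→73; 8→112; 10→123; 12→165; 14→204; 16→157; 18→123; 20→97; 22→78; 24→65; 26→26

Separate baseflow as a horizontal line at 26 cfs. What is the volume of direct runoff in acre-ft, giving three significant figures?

V ≈ 161 acre-ft

Direct-runoff ordinates (Q − Q_b): 0.0, 17.0, 21.0, 47.0, 86.0, 97.0, 139.0, 178.0, 131.0, 97.0, 71.0, 52.0, 39.0, 0.0 cfs.
ΣQ_DR = 975.0 cfs.
With Δt = 2 h = 7200 s, V = ΣQ_DR · Δt = 975.0 × 7200 = 7.02 × 10^6 ft³ = 161 acre-ft.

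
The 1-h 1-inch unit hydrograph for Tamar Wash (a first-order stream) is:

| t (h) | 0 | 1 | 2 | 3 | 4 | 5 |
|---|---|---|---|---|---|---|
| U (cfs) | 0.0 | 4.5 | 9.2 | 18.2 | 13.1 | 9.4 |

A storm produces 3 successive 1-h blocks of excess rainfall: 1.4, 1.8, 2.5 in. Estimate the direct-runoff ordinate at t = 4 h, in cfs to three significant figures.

By discrete convolution, Q_j = Σ (P_i / 1 in) · U_{j−i}.
At t = 4 h (j=4): Q = (1.4/1)·13.1 + (1.8/1)·18.2 + (2.5/1)·9.2 = 74.1 cfs.

Q ≈ 74.1 cfs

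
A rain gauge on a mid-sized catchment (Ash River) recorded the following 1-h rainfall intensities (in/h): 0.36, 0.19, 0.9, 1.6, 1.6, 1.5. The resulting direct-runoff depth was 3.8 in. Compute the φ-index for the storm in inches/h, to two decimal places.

Only the 4 blocks with intensity above φ contribute runoff: 0.9, 1.6, 1.6, 1.5 in/h.
Σ(I−φ)·Δt = d  ⇒  (0.9+1.6+1.6+1.5 − 4φ)·1 = 3.8
φ = (5.600 − 3.8/1) / 4 = 0.45 in/h.

φ ≈ 0.45 in/h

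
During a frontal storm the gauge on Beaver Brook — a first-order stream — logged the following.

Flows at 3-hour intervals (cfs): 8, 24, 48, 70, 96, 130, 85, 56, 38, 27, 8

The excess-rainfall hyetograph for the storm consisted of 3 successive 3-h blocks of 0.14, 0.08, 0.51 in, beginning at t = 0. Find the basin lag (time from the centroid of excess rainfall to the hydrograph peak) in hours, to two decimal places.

t_L ≈ 8.98 h

Centroid of excess rainfall: t_c = Σ P_i·t̄_i / ΣP_i = 6.0205 h (block centres at 1.5, 4.5, 7.5 h).
Hydrograph peak occurs at t = 15 h, so basin lag t_L = 15 − 6.0205 = 8.98 h.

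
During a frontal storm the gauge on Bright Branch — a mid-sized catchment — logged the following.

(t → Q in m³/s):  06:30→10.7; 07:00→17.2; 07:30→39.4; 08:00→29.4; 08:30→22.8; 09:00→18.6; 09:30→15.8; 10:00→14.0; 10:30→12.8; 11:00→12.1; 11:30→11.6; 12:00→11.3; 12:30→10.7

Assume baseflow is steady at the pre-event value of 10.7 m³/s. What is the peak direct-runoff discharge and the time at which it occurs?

Subtracting baseflow gives direct-runoff ordinates: 0.0, 6.5, 28.7, 18.7, 12.1, 7.9, 5.1, 3.3, 2.1, 1.4, 0.9, 0.6, 0.0 m³/s.
The maximum is 28.7 m³/s, occurring at the reading for t = 07:30.

Q_p = 28.7 m³/s at t = 07:30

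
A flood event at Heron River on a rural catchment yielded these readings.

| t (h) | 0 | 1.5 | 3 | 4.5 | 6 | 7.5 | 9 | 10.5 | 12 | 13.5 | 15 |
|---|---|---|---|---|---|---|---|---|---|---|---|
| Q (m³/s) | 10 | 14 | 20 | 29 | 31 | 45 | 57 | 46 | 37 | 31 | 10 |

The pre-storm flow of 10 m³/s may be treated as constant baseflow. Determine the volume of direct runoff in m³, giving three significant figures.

V ≈ 1.19 × 10^6 m³

Direct-runoff ordinates (Q − Q_b): 0.0, 4.0, 10.0, 19.0, 21.0, 35.0, 47.0, 36.0, 27.0, 21.0, 0.0 m³/s.
ΣQ_DR = 220.0 m³/s.
With Δt = 1.5 h = 5400 s, V = ΣQ_DR · Δt = 220.0 × 5400 = 1.19 × 10^6 m³.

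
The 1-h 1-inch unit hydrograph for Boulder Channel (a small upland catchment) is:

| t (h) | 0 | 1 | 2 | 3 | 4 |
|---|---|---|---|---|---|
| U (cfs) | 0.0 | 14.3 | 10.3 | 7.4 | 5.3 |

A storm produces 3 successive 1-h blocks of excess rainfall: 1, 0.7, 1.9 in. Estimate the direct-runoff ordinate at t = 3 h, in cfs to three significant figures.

Q ≈ 41.8 cfs

By discrete convolution, Q_j = Σ (P_i / 1 in) · U_{j−i}.
At t = 3 h (j=3): Q = (1/1)·7.4 + (0.7/1)·10.3 + (1.9/1)·14.3 = 41.8 cfs.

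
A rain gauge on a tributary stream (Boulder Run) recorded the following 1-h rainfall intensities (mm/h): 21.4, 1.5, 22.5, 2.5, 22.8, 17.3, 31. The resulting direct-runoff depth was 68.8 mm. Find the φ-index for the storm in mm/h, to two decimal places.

Only the 5 blocks with intensity above φ contribute runoff: 21.4, 22.5, 22.8, 17.3, 31 mm/h.
Σ(I−φ)·Δt = d  ⇒  (21.4+22.5+22.8+17.3+31 − 5φ)·1 = 68.8
φ = (115.0 − 68.8/1) / 5 = 9.24 mm/h.

φ ≈ 9.24 mm/h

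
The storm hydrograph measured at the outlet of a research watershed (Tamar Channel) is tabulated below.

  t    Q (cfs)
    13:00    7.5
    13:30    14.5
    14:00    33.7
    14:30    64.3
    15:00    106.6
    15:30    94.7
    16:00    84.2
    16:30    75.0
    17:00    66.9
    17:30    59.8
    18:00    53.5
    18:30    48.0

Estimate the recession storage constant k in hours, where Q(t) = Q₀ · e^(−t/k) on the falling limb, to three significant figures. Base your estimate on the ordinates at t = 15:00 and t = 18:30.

On the falling limb, Q drops from 106.6 to 48.0 cfs between t = 15:00 and t = 18:30 (Δt = 3.5 h).
k = −Δt / ln(Q₂/Q₁) = −3.5 / ln(48.0/106.6) = 4.39 h.

k ≈ 4.39 h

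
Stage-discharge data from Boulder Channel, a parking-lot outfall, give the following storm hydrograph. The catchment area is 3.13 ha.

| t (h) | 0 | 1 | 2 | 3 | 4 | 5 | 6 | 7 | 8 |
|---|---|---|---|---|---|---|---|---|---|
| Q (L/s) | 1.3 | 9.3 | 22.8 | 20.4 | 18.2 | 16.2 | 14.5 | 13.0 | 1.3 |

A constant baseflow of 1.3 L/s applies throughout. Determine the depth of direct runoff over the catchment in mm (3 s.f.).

d ≈ 12.1 mm

Direct runoff: 0.0, 8.0, 21.5, 19.1, 16.9, 14.9, 13.2, 11.7, 0.0 L/s; ΣQ_DR = 105.3 L/s.
V = ΣQ_DR · Δt = 105.3 × 3600 s = 3.791 × 10^5 L.
Over A = 3.13 ha, depth = V / A = 12.1 mm.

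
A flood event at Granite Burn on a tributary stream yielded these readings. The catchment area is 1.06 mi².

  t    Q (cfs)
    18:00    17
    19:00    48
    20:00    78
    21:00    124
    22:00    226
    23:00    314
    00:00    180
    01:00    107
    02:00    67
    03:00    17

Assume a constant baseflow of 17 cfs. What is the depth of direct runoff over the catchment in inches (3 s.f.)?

Direct runoff: 0.0, 31.0, 61.0, 107.0, 209.0, 297.0, 163.0, 90.0, 50.0, 0.0 cfs; ΣQ_DR = 1008 cfs.
V = ΣQ_DR · Δt = 1008 × 3600 s = 3.629 × 10^6 ft³.
Over A = 1.06 mi², depth = V / A = 1.47 in.

d ≈ 1.47 in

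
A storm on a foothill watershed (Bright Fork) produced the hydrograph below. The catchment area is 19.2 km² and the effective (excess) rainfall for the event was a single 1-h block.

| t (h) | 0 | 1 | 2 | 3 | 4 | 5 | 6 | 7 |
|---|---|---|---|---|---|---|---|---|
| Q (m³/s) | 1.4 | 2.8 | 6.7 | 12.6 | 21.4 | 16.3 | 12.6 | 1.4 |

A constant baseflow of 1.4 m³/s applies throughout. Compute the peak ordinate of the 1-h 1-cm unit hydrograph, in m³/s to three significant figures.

U_p ≈ 16.7 m³/s

Direct runoff: 0.0, 1.4, 5.3, 11.2, 20.0, 14.9, 11.2, 0.0 m³/s; ΣQ_DR = 64.00 m³/s, peak = 20.0 m³/s.
Runoff depth d = ΣQ_DR·Δt / A = 64.00 × 3600 / (19.2 km²) = 12.00 mm.
The 1-cm UH is the DRH scaled by (10 mm)/d, so U_p = 20.0 × 10/12.00 = 16.7 m³/s.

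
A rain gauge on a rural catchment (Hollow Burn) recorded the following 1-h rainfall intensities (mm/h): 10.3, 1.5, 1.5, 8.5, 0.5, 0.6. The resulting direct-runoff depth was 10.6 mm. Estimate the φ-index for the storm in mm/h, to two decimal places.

Only the 2 blocks with intensity above φ contribute runoff: 10.3, 8.5 mm/h.
Σ(I−φ)·Δt = d  ⇒  (10.3+8.5 − 2φ)·1 = 10.6
φ = (18.80 − 10.6/1) / 2 = 4.10 mm/h.

φ ≈ 4.10 mm/h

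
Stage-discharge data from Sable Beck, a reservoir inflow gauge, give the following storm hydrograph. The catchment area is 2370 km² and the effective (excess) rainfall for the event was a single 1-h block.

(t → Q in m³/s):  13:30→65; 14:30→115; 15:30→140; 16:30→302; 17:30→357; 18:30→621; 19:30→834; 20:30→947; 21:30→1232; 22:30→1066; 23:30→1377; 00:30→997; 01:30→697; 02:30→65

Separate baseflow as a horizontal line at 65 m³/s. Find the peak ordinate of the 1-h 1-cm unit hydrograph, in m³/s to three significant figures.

Direct runoff: 0.0, 50.0, 75.0, 237.0, 292.0, 556.0, 769.0, 882.0, 1167.0, 1001.0, 1312.0, 932.0, 632.0, 0.0 m³/s; ΣQ_DR = 7905 m³/s, peak = 1312.0 m³/s.
Runoff depth d = ΣQ_DR·Δt / A = 7905 × 3600 / (2370 km²) = 12.01 mm.
The 1-cm UH is the DRH scaled by (10 mm)/d, so U_p = 1312.0 × 10/12.01 = 1090 m³/s.

U_p ≈ 1090 m³/s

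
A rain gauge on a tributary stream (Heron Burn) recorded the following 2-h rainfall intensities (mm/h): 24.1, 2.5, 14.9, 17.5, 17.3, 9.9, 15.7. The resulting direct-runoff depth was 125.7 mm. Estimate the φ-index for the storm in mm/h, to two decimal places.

Only the 6 blocks with intensity above φ contribute runoff: 24.1, 14.9, 17.5, 17.3, 9.9, 15.7 mm/h.
Σ(I−φ)·Δt = d  ⇒  (24.1+14.9+17.5+17.3+9.9+15.7 − 6φ)·2 = 125.7
φ = (99.40 − 125.7/2) / 6 = 6.09 mm/h.

φ ≈ 6.09 mm/h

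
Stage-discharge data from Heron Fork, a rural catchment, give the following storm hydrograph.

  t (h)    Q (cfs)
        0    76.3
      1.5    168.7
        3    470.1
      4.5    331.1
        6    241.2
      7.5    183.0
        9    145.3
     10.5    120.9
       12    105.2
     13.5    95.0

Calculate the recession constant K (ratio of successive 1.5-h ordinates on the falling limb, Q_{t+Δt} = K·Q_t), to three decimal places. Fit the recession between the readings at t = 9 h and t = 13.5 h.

Using the recession-limb readings at t = 9 h and t = 13.5 h: Q falls from 145.3 to 95.0 cfs over 3 intervals.
K = (Q₂/Q₁)^(1/3) = (95.0/145.3)^(1/3) = 0.868.

K ≈ 0.868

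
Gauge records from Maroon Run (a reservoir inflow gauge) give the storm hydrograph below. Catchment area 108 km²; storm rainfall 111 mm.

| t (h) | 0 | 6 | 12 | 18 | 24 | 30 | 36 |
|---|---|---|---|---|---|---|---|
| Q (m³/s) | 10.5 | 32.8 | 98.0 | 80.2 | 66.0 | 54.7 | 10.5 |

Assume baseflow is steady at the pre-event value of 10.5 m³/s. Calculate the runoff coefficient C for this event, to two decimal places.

ΣQ_DR = 279.2 m³/s; V = ΣQ_DR·Δt = 6.031 × 10^6 m³.
Runoff depth d = V / A = 55.84 mm.
C = d / P = 55.84 / 111 = 0.50.

C ≈ 0.50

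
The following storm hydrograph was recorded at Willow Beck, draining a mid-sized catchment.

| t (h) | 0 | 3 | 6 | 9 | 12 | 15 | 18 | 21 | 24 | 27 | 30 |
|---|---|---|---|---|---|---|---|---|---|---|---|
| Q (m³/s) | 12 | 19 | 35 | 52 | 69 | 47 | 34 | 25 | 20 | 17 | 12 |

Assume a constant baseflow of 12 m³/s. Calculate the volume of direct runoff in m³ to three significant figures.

Direct-runoff ordinates (Q − Q_b): 0.0, 7.0, 23.0, 40.0, 57.0, 35.0, 22.0, 13.0, 8.0, 5.0, 0.0 m³/s.
ΣQ_DR = 210.0 m³/s.
With Δt = 3 h = 10800 s, V = ΣQ_DR · Δt = 210.0 × 10800 = 2.27 × 10^6 m³.

V ≈ 2.27 × 10^6 m³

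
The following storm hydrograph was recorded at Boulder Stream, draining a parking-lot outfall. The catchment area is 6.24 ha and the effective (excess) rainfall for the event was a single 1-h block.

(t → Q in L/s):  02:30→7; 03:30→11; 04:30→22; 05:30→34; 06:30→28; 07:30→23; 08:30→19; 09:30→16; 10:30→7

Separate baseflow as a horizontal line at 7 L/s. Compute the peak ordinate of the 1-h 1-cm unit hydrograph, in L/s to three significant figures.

U_p ≈ 45.0 L/s

Direct runoff: 0.0, 4.0, 15.0, 27.0, 21.0, 16.0, 12.0, 9.0, 0.0 L/s; ΣQ_DR = 104.0 L/s, peak = 27.0 L/s.
Runoff depth d = ΣQ_DR·Δt / A = 104.0 × 3600 / (6.24 ha) = 6.000 mm.
The 1-cm UH is the DRH scaled by (10 mm)/d, so U_p = 27.0 × 10/6.000 = 45.0 L/s.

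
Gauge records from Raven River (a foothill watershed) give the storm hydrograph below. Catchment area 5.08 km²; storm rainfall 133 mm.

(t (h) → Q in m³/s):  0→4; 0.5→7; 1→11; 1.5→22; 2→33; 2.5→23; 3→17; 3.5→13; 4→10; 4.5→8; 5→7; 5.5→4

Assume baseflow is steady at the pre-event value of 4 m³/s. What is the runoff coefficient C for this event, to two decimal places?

C ≈ 0.30

ΣQ_DR = 111.0 m³/s; V = ΣQ_DR·Δt = 1.998 × 10^5 m³.
Runoff depth d = V / A = 39.33 mm.
C = d / P = 39.33 / 133 = 0.30.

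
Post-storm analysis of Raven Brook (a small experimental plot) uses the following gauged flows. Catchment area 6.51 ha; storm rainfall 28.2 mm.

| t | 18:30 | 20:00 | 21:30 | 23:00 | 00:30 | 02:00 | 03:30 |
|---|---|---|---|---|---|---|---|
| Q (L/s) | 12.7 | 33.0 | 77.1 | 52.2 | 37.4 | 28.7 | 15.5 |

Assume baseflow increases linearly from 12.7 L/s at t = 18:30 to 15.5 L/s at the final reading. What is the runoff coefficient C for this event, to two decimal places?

ΣQ_DR = 157.9 L/s; V = ΣQ_DR·Δt = 8.527 × 10^5 L.
Runoff depth d = V / A = 13.10 mm.
C = d / P = 13.10 / 28.2 = 0.46.

C ≈ 0.46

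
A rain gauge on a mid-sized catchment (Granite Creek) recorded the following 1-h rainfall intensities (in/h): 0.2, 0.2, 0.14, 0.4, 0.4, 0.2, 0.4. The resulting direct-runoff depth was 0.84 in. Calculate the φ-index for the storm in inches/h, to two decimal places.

φ ≈ 0.16 in/h

Only the 6 blocks with intensity above φ contribute runoff: 0.2, 0.2, 0.4, 0.4, 0.2, 0.4 in/h.
Σ(I−φ)·Δt = d  ⇒  (0.2+0.2+0.4+0.4+0.2+0.4 − 6φ)·1 = 0.84
φ = (1.800 − 0.84/1) / 6 = 0.16 in/h.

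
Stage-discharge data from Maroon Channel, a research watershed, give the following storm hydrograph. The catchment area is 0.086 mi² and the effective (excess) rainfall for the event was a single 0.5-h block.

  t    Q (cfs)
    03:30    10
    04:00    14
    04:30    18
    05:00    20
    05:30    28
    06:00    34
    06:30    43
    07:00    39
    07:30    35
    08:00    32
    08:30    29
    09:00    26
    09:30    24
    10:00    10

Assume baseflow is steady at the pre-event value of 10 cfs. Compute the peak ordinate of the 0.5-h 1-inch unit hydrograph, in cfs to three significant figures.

U_p ≈ 16.5 cfs

Direct runoff: 0.0, 4.0, 8.0, 10.0, 18.0, 24.0, 33.0, 29.0, 25.0, 22.0, 19.0, 16.0, 14.0, 0.0 cfs; ΣQ_DR = 222.0 cfs, peak = 33.0 cfs.
Runoff depth d = ΣQ_DR·Δt / A = 222.0 × 1800 / (0.086 mi²) = 2.000 in.
The 1-inch UH is the DRH scaled by (1 in)/d, so U_p = 33.0 × 1/2.000 = 16.5 cfs.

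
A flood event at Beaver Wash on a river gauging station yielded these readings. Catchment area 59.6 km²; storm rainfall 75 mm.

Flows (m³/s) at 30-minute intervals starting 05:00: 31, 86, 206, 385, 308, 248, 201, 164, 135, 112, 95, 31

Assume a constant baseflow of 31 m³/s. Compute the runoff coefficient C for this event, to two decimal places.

ΣQ_DR = 1630 m³/s; V = ΣQ_DR·Δt = 2.934 × 10^6 m³.
Runoff depth d = V / A = 49.23 mm.
C = d / P = 49.23 / 75 = 0.66.

C ≈ 0.66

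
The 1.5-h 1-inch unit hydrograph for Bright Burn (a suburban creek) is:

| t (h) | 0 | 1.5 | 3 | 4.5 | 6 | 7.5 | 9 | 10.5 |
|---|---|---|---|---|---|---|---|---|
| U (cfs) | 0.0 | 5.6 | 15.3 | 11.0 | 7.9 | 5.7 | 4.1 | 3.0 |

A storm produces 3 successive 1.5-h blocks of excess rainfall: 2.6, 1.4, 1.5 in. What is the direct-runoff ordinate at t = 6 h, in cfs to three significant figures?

By discrete convolution, Q_j = Σ (P_i / 1 in) · U_{j−i}.
At t = 6 h (j=4): Q = (2.6/1)·7.9 + (1.4/1)·11.0 + (1.5/1)·15.3 = 58.9 cfs.

Q ≈ 58.9 cfs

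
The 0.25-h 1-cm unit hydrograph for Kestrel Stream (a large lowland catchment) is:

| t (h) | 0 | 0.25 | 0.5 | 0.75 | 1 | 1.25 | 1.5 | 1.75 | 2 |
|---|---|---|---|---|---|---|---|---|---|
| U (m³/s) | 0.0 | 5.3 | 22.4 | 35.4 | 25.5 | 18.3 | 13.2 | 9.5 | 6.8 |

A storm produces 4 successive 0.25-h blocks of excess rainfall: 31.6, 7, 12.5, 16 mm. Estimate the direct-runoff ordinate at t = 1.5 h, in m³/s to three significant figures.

By discrete convolution, Q_j = Σ (P_i / 10 mm) · U_{j−i}.
At t = 1.5 h (j=6): Q = (31.6/10)·13.2 + (7/10)·18.3 + (12.5/10)·25.5 + (16/10)·35.4 = 143 m³/s.

Q ≈ 143 m³/s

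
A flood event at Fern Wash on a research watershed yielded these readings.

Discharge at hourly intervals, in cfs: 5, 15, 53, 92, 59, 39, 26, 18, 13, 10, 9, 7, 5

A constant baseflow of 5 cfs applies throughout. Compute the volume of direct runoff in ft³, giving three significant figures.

Direct-runoff ordinates (Q − Q_b): 0.0, 10.0, 48.0, 87.0, 54.0, 34.0, 21.0, 13.0, 8.0, 5.0, 4.0, 2.0, 0.0 cfs.
ΣQ_DR = 286.0 cfs.
With Δt = 1 h = 3600 s, V = ΣQ_DR · Δt = 286.0 × 3600 = 1.03 × 10^6 ft³.

V ≈ 1.03 × 10^6 ft³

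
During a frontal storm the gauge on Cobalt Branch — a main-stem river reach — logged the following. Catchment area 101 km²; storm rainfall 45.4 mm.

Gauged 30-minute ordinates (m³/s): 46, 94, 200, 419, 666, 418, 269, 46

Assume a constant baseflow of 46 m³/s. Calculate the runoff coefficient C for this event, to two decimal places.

ΣQ_DR = 1790 m³/s; V = ΣQ_DR·Δt = 3.222 × 10^6 m³.
Runoff depth d = V / A = 31.90 mm.
C = d / P = 31.90 / 45.4 = 0.70.

C ≈ 0.70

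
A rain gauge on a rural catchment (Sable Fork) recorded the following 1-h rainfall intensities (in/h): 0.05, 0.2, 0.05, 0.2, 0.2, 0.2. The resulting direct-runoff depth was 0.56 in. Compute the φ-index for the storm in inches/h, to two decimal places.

Only the 4 blocks with intensity above φ contribute runoff: 0.2, 0.2, 0.2, 0.2 in/h.
Σ(I−φ)·Δt = d  ⇒  (0.2+0.2+0.2+0.2 − 4φ)·1 = 0.56
φ = (0.8000 − 0.56/1) / 4 = 0.06 in/h.

φ ≈ 0.06 in/h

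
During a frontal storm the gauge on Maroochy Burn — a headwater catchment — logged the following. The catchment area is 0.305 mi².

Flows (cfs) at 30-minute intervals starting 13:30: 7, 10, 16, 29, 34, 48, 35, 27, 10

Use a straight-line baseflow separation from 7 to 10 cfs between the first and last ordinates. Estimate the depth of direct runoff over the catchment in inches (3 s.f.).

d ≈ 0.354 in

Direct runoff: 0.00, 2.62, 8.25, 20.88, 25.50, 39.12, 25.75, 17.38, 0.00 cfs; ΣQ_DR = 139.5 cfs.
V = ΣQ_DR · Δt = 139.5 × 1800 s = 2.511 × 10^5 ft³.
Over A = 0.305 mi², depth = V / A = 0.354 in.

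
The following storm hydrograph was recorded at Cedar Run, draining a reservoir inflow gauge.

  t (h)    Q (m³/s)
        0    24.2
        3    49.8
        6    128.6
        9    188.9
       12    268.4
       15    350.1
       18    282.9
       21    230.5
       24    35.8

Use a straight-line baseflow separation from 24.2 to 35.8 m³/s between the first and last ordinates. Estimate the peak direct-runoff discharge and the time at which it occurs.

Q_p = 318.65 m³/s at t = 15 h

Subtracting baseflow gives direct-runoff ordinates: 0.00, 24.15, 101.50, 160.35, 238.40, 318.65, 250.00, 196.15, 0.00 m³/s.
The maximum is 318.65 m³/s, occurring at the reading for t = 15 h.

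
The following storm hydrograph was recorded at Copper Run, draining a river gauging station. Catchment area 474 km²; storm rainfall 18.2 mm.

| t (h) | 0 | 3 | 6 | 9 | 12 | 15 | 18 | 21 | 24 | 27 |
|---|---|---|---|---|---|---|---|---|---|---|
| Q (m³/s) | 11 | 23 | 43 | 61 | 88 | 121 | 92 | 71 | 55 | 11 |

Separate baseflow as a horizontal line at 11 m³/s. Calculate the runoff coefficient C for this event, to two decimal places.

ΣQ_DR = 466.0 m³/s; V = ΣQ_DR·Δt = 5.033 × 10^6 m³.
Runoff depth d = V / A = 10.62 mm.
C = d / P = 10.62 / 18.2 = 0.58.

C ≈ 0.58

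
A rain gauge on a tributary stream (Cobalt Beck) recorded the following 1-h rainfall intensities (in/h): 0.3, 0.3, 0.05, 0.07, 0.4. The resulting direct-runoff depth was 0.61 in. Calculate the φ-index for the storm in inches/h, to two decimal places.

φ ≈ 0.13 in/h

Only the 3 blocks with intensity above φ contribute runoff: 0.3, 0.3, 0.4 in/h.
Σ(I−φ)·Δt = d  ⇒  (0.3+0.3+0.4 − 3φ)·1 = 0.61
φ = (1.000 − 0.61/1) / 3 = 0.13 in/h.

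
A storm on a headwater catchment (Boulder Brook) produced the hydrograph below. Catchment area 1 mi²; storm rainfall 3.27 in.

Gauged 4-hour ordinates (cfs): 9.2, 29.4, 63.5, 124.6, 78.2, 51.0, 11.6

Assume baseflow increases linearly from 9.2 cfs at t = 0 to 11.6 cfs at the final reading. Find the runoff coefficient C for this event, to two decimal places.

C ≈ 0.56

ΣQ_DR = 294.7 cfs; V = ΣQ_DR·Δt = 4.244 × 10^6 ft³.
Runoff depth d = V / A = 1.827 in.
C = d / P = 1.827 / 3.27 = 0.56.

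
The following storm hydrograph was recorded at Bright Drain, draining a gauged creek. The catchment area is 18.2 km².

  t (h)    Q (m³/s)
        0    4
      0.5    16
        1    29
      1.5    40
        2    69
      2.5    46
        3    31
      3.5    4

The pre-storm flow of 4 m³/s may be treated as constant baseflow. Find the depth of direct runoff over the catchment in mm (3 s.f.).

Direct runoff: 0.0, 12.0, 25.0, 36.0, 65.0, 42.0, 27.0, 0.0 m³/s; ΣQ_DR = 207.0 m³/s.
V = ΣQ_DR · Δt = 207.0 × 1800 s = 3.726 × 10^5 m³.
Over A = 18.2 km², depth = V / A = 20.5 mm.

d ≈ 20.5 mm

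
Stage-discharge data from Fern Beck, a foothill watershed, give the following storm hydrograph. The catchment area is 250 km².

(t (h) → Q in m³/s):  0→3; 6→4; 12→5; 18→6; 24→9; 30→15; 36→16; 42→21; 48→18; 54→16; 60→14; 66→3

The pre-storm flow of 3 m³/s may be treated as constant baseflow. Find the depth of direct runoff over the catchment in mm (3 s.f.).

Direct runoff: 0.0, 1.0, 2.0, 3.0, 6.0, 12.0, 13.0, 18.0, 15.0, 13.0, 11.0, 0.0 m³/s; ΣQ_DR = 94.00 m³/s.
V = ΣQ_DR · Δt = 94.00 × 21600 s = 2.030 × 10^6 m³.
Over A = 250 km², depth = V / A = 8.12 mm.

d ≈ 8.12 mm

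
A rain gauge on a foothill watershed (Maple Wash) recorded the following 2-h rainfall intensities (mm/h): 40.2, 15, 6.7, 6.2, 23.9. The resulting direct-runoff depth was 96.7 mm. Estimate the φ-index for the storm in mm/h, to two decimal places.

Only the 3 blocks with intensity above φ contribute runoff: 40.2, 15, 23.9 mm/h.
Σ(I−φ)·Δt = d  ⇒  (40.2+15+23.9 − 3φ)·2 = 96.7
φ = (79.10 − 96.7/2) / 3 = 10.25 mm/h.

φ ≈ 10.25 mm/h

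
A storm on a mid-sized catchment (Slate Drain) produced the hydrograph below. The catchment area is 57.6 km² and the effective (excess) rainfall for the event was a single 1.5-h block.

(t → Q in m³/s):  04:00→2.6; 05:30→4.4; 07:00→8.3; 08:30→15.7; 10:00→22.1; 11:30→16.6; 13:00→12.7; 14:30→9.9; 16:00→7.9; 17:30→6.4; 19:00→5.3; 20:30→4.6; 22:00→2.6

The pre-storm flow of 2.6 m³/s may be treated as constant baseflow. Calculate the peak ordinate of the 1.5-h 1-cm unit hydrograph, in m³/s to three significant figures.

U_p ≈ 24.4 m³/s

Direct runoff: 0.0, 1.8, 5.7, 13.1, 19.5, 14.0, 10.1, 7.3, 5.3, 3.8, 2.7, 2.0, 0.0 m³/s; ΣQ_DR = 85.30 m³/s, peak = 19.5 m³/s.
Runoff depth d = ΣQ_DR·Δt / A = 85.30 × 5400 / (57.6 km²) = 7.997 mm.
The 1-cm UH is the DRH scaled by (10 mm)/d, so U_p = 19.5 × 10/7.997 = 24.4 m³/s.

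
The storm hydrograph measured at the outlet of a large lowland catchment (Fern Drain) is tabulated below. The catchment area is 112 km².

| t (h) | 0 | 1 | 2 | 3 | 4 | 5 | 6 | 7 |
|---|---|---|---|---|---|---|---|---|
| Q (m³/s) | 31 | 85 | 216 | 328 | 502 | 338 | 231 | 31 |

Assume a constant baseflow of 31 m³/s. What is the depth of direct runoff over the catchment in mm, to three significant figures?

d ≈ 48.7 mm

Direct runoff: 0.0, 54.0, 185.0, 297.0, 471.0, 307.0, 200.0, 0.0 m³/s; ΣQ_DR = 1514 m³/s.
V = ΣQ_DR · Δt = 1514 × 3600 s = 5.450 × 10^6 m³.
Over A = 112 km², depth = V / A = 48.7 mm.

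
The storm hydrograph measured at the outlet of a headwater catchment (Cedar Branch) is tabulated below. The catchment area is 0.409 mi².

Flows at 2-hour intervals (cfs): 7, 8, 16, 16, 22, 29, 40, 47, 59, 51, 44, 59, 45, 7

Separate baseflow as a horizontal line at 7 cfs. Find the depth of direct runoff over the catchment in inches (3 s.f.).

Direct runoff: 0.0, 1.0, 9.0, 9.0, 15.0, 22.0, 33.0, 40.0, 52.0, 44.0, 37.0, 52.0, 38.0, 0.0 cfs; ΣQ_DR = 352.0 cfs.
V = ΣQ_DR · Δt = 352.0 × 7200 s = 2.534 × 10^6 ft³.
Over A = 0.409 mi², depth = V / A = 2.67 in.

d ≈ 2.67 in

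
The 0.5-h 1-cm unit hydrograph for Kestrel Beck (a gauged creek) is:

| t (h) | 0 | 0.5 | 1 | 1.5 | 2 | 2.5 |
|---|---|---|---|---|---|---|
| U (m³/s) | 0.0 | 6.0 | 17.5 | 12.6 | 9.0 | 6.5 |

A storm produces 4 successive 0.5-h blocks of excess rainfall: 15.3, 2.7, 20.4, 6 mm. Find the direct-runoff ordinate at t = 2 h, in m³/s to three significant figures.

By discrete convolution, Q_j = Σ (P_i / 10 mm) · U_{j−i}.
At t = 2 h (j=4): Q = (15.3/10)·9.0 + (2.7/10)·12.6 + (20.4/10)·17.5 + (6/10)·6.0 = 56.5 m³/s.

Q ≈ 56.5 m³/s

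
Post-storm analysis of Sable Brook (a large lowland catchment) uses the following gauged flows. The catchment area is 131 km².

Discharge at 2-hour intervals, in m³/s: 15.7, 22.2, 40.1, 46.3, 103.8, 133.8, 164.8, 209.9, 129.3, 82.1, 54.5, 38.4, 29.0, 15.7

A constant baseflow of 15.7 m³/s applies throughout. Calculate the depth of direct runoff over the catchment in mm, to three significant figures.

Direct runoff: 0.0, 6.5, 24.4, 30.6, 88.1, 118.1, 149.1, 194.2, 113.6, 66.4, 38.8, 22.7, 13.3, 0.0 m³/s; ΣQ_DR = 865.8 m³/s.
V = ΣQ_DR · Δt = 865.8 × 7200 s = 6.234 × 10^6 m³.
Over A = 131 km², depth = V / A = 47.6 mm.

d ≈ 47.6 mm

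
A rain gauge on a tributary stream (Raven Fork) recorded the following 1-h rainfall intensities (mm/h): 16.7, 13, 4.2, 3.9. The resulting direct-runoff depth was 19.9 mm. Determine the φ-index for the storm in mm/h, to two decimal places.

φ ≈ 4.90 mm/h

Only the 2 blocks with intensity above φ contribute runoff: 16.7, 13 mm/h.
Σ(I−φ)·Δt = d  ⇒  (16.7+13 − 2φ)·1 = 19.9
φ = (29.70 − 19.9/1) / 2 = 4.90 mm/h.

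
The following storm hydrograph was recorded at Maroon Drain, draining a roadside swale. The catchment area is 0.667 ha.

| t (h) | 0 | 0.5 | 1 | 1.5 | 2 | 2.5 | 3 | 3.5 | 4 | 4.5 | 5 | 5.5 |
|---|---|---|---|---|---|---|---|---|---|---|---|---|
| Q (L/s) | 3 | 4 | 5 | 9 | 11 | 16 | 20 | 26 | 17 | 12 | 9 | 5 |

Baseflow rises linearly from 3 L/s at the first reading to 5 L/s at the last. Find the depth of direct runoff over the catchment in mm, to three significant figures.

Direct runoff: 0.00, 0.82, 1.64, 5.45, 7.27, 12.09, 15.91, 21.73, 12.55, 7.36, 4.18, 0.00 L/s; ΣQ_DR = 89.00 L/s.
V = ΣQ_DR · Δt = 89.00 × 1800 s = 1.602 × 10^5 L.
Over A = 0.667 ha, depth = V / A = 24.0 mm.

d ≈ 24.0 mm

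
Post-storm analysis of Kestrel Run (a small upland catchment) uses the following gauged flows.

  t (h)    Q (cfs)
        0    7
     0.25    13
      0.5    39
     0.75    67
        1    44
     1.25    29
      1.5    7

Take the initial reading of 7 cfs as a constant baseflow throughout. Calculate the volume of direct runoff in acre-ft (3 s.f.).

V ≈ 3.24 acre-ft

Direct-runoff ordinates (Q − Q_b): 0.0, 6.0, 32.0, 60.0, 37.0, 22.0, 0.0 cfs.
ΣQ_DR = 157.0 cfs.
With Δt = 0.25 h = 900 s, V = ΣQ_DR · Δt = 157.0 × 900 = 1.41 × 10^5 ft³ = 3.24 acre-ft.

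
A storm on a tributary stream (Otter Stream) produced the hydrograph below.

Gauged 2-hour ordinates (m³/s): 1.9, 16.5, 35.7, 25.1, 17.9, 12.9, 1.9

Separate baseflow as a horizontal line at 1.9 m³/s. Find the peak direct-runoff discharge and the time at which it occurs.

Subtracting baseflow gives direct-runoff ordinates: 0.0, 14.6, 33.8, 23.2, 16.0, 11.0, 0.0 m³/s.
The maximum is 33.8 m³/s, occurring at the reading for t = 4 h.

Q_p = 33.8 m³/s at t = 4 h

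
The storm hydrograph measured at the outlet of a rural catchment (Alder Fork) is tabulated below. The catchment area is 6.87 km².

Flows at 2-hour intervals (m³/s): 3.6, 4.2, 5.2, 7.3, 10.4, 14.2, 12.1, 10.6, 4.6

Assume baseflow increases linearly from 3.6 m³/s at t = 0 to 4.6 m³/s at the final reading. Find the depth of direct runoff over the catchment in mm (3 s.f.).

d ≈ 37.0 mm

Direct runoff: 0.00, 0.47, 1.35, 3.33, 6.30, 9.97, 7.75, 6.12, 0.00 m³/s; ΣQ_DR = 35.30 m³/s.
V = ΣQ_DR · Δt = 35.30 × 7200 s = 2.542 × 10^5 m³.
Over A = 6.87 km², depth = V / A = 37.0 mm.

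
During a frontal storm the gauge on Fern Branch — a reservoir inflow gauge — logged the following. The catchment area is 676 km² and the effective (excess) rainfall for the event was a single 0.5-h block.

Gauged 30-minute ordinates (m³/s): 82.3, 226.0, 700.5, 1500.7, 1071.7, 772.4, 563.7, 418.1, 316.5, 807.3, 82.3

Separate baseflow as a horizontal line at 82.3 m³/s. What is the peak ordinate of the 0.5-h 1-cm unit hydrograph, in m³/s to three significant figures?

Direct runoff: 0.0, 143.7, 618.2, 1418.4, 989.4, 690.1, 481.4, 335.8, 234.2, 725.0, 0.0 m³/s; ΣQ_DR = 5636 m³/s, peak = 1418.4 m³/s.
Runoff depth d = ΣQ_DR·Δt / A = 5636 × 1800 / (676 km²) = 15.01 mm.
The 1-cm UH is the DRH scaled by (10 mm)/d, so U_p = 1418.4 × 10/15.01 = 945 m³/s.

U_p ≈ 945 m³/s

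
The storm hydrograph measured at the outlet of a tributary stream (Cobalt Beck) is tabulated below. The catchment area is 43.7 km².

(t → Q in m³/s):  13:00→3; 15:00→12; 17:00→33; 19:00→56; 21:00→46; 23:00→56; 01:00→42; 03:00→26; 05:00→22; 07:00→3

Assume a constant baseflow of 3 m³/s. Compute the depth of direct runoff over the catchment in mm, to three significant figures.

d ≈ 44.3 mm

Direct runoff: 0.0, 9.0, 30.0, 53.0, 43.0, 53.0, 39.0, 23.0, 19.0, 0.0 m³/s; ΣQ_DR = 269.0 m³/s.
V = ΣQ_DR · Δt = 269.0 × 7200 s = 1.937 × 10^6 m³.
Over A = 43.7 km², depth = V / A = 44.3 mm.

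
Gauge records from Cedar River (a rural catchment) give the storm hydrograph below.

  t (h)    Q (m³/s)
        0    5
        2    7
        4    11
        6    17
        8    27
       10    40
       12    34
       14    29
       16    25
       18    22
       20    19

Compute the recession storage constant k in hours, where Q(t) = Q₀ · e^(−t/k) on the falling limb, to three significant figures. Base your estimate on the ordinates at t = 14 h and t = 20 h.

k ≈ 14.2 h

On the falling limb, Q drops from 29 to 19 m³/s between t = 14 h and t = 20 h (Δt = 6 h).
k = −Δt / ln(Q₂/Q₁) = −6 / ln(19/29) = 14.2 h.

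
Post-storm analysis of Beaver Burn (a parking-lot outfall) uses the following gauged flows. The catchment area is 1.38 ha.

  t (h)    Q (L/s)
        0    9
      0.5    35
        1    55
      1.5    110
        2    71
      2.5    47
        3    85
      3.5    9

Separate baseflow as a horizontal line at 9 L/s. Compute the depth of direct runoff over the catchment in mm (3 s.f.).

Direct runoff: 0.0, 26.0, 46.0, 101.0, 62.0, 38.0, 76.0, 0.0 L/s; ΣQ_DR = 349.0 L/s.
V = ΣQ_DR · Δt = 349.0 × 1800 s = 6.282 × 10^5 L.
Over A = 1.38 ha, depth = V / A = 45.5 mm.

d ≈ 45.5 mm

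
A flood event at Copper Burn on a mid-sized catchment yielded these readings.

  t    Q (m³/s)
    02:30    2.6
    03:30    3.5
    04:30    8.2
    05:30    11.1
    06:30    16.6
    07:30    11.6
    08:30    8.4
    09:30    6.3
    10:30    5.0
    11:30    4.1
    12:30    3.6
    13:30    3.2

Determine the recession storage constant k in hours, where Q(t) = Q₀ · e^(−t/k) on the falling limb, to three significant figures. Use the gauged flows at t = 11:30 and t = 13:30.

On the falling limb, Q drops from 4.1 to 3.2 m³/s between t = 11:30 and t = 13:30 (Δt = 2 h).
k = −Δt / ln(Q₂/Q₁) = −2 / ln(3.2/4.1) = 8.07 h.

k ≈ 8.07 h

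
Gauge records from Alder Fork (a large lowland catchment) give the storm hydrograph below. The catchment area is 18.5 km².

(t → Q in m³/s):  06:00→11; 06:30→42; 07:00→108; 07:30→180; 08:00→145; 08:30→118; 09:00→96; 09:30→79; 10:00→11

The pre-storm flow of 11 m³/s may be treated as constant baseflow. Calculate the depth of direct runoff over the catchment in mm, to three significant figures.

d ≈ 67.2 mm

Direct runoff: 0.0, 31.0, 97.0, 169.0, 134.0, 107.0, 85.0, 68.0, 0.0 m³/s; ΣQ_DR = 691.0 m³/s.
V = ΣQ_DR · Δt = 691.0 × 1800 s = 1.244 × 10^6 m³.
Over A = 18.5 km², depth = V / A = 67.2 mm.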